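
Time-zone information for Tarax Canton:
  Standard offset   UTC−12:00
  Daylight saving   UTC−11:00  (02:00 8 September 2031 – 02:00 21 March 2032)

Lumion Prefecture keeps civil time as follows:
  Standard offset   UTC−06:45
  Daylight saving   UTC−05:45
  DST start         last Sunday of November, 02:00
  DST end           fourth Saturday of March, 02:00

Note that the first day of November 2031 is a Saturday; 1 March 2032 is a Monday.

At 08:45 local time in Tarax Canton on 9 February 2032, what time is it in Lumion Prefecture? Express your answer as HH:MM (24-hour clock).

9 February 2032 lies within the daylight-saving period (8 September 2031 – 21 March 2032), so Tarax Canton is on daylight time, UTC−11:00.
08:45 Tarax Canton + 11h = 19:45 UTC.
1 November 2031 is a Saturday, so Sundays fall on 2, 9, 16, 23, 30; the last is November 30.
1 March 2032 is a Monday, so the first Saturday is March 6 and the fourth is March 27.
At the standard offset (UTC−06:45), 19:45 UTC − 6h45m = 13:00 Lumion Prefecture standard time.
The standard-time date in Lumion Prefecture, 9 February 2032, falls between 30 November 2031 and 27 March 2032, so daylight saving is in effect and Lumion Prefecture is at UTC−05:45.
19:45 UTC − 5h45m = 14:00 Lumion Prefecture.

14:00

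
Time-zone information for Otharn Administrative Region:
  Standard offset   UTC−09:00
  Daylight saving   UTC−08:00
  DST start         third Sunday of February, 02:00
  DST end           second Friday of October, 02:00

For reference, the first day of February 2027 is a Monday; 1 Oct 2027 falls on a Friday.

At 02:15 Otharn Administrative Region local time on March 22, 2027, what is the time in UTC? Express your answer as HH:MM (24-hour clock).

1 February 2027 is a Monday, so the first Sunday is February 7 and the third is February 21.
1 October 2027 is a Friday, so the first Friday is October 1 and the second is October 8.
Daylight saving runs 21 February – 8 October; March 22, 2027 is inside that window, so Otharn Administrative Region is at UTC−08:00.
02:15 local + 8h = 10:15 UTC.

10:15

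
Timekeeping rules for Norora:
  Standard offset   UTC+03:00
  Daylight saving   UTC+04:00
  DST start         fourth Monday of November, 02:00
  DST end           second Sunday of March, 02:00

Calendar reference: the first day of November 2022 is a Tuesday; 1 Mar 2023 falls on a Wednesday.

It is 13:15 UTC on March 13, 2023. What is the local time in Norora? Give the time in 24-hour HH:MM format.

16:15

1 November 2022 is a Tuesday, so the first Monday is November 7 and the fourth is November 28.
1 March 2023 is a Wednesday, so the first Sunday is March 5 and the second is March 12.
At the standard offset (UTC+03:00), 13:15 UTC + 3h = 16:15 Norora standard time.
The standard-time date in Norora, March 13, 2023, does not fall between 28 November 2022 and 12 March 2023, so daylight saving is not in effect and Norora is at UTC+03:00.
13:15 UTC + 3h = 16:15 local.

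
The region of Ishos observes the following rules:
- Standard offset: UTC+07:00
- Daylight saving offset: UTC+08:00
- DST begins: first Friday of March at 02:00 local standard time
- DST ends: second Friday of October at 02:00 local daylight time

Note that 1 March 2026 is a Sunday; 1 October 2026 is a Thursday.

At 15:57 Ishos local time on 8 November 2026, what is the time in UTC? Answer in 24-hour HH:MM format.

1 March 2026 is a Sunday, so the first Friday is March 6.
1 October 2026 is a Thursday, so the first Friday is October 2 and the second is October 9.
8 November 2026 does not fall between 6 March and 9 October, so daylight saving is not in effect and Ishos is at UTC+07:00.
15:57 local − 7h = 08:57 UTC.

08:57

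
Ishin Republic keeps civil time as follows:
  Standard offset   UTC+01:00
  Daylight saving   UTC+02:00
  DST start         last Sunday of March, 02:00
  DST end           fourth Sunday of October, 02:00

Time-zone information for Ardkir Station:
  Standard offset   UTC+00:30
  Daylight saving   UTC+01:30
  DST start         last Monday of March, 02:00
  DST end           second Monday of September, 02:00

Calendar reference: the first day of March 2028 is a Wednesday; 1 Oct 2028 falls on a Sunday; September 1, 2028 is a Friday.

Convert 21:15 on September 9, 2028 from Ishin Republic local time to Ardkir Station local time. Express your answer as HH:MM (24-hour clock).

20:45

1 March 2028 is a Wednesday, so Sundays fall on 5, 12, 19, 26; the last is March 26.
1 October 2028 is a Sunday, so the first Sunday is October 1 and the fourth is October 22.
September 9, 2028 lies within the daylight-saving period (26 March – 22 October), so Ishin Republic is on daylight time, UTC+02:00.
21:15 Ishin Republic − 2h = 19:15 UTC.
1 March 2028 is a Wednesday, so Mondays fall on 6, 13, 20, 27; the last is March 27.
1 September 2028 is a Friday, so the first Monday is September 4 and the second is September 11.
At the standard offset (UTC+00:30), 19:15 UTC + 0h30m = 19:45 Ardkir Station standard time.
Daylight saving runs 27 March – 11 September; the standard-time date in Ardkir Station, September 9, 2028, is inside that window, so Ardkir Station is at UTC+01:30.
19:15 UTC + 1h30m = 20:45 Ardkir Station.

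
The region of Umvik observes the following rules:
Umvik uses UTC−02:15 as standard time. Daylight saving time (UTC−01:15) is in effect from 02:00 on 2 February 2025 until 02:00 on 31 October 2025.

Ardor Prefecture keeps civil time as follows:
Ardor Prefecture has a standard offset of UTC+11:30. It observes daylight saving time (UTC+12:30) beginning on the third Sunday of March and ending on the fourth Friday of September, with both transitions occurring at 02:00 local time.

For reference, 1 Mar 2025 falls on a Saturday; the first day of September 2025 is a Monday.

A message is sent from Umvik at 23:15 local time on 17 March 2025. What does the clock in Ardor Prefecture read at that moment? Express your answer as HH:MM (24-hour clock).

13:00

17 March 2025 lies within the daylight-saving period (2 February – 31 October), so Umvik is on daylight time, UTC−01:15.
23:15 Umvik + 1h15m = 00:30 UTC (rolling into the next day, 18 March 2025).
1 March 2025 is a Saturday, so the first Sunday is March 2 and the third is March 16.
1 September 2025 is a Monday, so the first Friday is September 5 and the fourth is September 26.
At the standard offset (UTC+11:30), 00:30 UTC + 11h30m = 12:00 Ardor Prefecture standard time.
The standard-time date in Ardor Prefecture, 18 March 2025, falls between 16 March and 26 September, so daylight saving is in effect and Ardor Prefecture is at UTC+12:30.
00:30 UTC + 12h30m = 13:00 Ardor Prefecture.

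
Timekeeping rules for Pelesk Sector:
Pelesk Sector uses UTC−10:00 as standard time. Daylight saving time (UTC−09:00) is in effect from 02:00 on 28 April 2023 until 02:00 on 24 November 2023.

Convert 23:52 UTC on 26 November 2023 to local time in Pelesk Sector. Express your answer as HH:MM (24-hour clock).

13:52

At the standard offset (UTC−10:00), 23:52 UTC − 10h = 13:52 Pelesk Sector standard time.
The standard-time date in Pelesk Sector, 26 November 2023, is outside the daylight-saving period (28 April – 24 November), so Pelesk Sector is on standard time, UTC−10:00.
23:52 UTC − 10h = 13:52 local.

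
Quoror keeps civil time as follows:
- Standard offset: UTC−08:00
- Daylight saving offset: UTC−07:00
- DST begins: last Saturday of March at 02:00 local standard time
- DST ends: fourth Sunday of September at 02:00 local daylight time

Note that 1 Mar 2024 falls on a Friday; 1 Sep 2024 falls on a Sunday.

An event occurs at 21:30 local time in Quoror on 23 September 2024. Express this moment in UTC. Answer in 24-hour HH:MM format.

1 March 2024 is a Friday, so Saturdays fall on 2, 9, 16, 23, 30; the last is March 30.
1 September 2024 is a Sunday, so the first Sunday is September 1 and the fourth is September 22.
23 September 2024 is outside the daylight-saving period (30 March – 22 September), so Quoror is on standard time, UTC−08:00.
21:30 local + 8h = 05:30 UTC (rolling into the next day, 24 September 2024).

05:30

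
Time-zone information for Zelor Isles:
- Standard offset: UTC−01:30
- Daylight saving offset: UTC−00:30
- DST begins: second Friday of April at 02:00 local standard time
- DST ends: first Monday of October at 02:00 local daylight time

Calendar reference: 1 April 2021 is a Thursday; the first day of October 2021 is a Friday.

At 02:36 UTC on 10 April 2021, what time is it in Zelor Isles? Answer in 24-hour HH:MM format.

02:06

1 April 2021 is a Thursday, so the first Friday is April 2 and the second is April 9.
1 October 2021 is a Friday, so the first Monday is October 4.
At the standard offset (UTC−01:30), 02:36 UTC − 1h30m = 01:06 Zelor Isles standard time.
The standard-time date in Zelor Isles, 10 April 2021, falls between 9 April and 4 October, so daylight saving is in effect and Zelor Isles is at UTC−00:30.
02:36 UTC − 0h30m = 02:06 local.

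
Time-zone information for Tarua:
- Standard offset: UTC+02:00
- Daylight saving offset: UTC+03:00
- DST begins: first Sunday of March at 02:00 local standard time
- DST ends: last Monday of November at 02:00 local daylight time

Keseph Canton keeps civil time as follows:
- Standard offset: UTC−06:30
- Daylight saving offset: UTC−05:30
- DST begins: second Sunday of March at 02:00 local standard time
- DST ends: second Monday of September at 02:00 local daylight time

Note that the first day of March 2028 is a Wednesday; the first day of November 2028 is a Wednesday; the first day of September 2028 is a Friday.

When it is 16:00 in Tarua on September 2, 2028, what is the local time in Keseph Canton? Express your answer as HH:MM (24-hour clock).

07:30

1 March 2028 is a Wednesday, so the first Sunday is March 5.
1 November 2028 is a Wednesday, so Mondays fall on 6, 13, 20, 27; the last is November 27.
September 2, 2028 lies within the daylight-saving period (5 March – 27 November), so Tarua is on daylight time, UTC+03:00.
16:00 Tarua − 3h = 13:00 UTC.
1 March 2028 is a Wednesday, so the first Sunday is March 5 and the second is March 12.
1 September 2028 is a Friday, so the first Monday is September 4 and the second is September 11.
At the standard offset (UTC−06:30), 13:00 UTC − 6h30m = 06:30 Keseph Canton standard time.
The standard-time date in Keseph Canton, September 2, 2028, lies within the daylight-saving period (12 March – 11 September), so Keseph Canton is on daylight time, UTC−05:30.
13:00 UTC − 5h30m = 07:30 Keseph Canton.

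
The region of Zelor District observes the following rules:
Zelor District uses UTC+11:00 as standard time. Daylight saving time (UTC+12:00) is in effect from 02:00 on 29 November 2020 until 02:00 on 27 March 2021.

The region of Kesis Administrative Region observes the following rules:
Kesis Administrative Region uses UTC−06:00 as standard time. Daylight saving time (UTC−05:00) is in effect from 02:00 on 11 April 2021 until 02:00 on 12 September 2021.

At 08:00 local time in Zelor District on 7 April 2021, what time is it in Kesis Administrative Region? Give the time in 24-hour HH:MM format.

7 April 2021 does not fall between 29 November 2020 and 27 March 2021, so daylight saving is not in effect and Zelor District is at UTC+11:00.
08:00 Zelor District − 11h = 21:00 UTC (rolling into the previous day, 6 April 2021).
At the standard offset (UTC−06:00), 21:00 UTC − 6h = 15:00 Kesis Administrative Region standard time.
The standard-time date in Kesis Administrative Region, 6 April 2021, does not fall between 11 April and 12 September, so daylight saving is not in effect and Kesis Administrative Region is at UTC−06:00.
21:00 UTC − 6h = 15:00 Kesis Administrative Region.

15:00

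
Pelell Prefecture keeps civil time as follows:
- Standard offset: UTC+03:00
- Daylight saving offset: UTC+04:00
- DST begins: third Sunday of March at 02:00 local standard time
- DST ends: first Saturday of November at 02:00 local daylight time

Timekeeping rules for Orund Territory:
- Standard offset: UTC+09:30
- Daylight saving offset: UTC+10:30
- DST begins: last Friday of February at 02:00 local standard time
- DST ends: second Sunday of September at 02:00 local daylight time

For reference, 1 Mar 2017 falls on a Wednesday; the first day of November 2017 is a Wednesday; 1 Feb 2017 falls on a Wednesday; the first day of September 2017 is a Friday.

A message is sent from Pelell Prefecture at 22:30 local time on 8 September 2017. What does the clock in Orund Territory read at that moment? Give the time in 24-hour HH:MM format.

1 March 2017 is a Wednesday, so the first Sunday is March 5 and the third is March 19.
1 November 2017 is a Wednesday, so the first Saturday is November 4.
Daylight saving runs 19 March – 4 November; 8 September 2017 is inside that window, so Pelell Prefecture is at UTC+04:00.
22:30 Pelell Prefecture − 4h = 18:30 UTC.
1 February 2017 is a Wednesday, so Fridays fall on 3, 10, 17, 24; the last is February 24.
1 September 2017 is a Friday, so the first Sunday is September 3 and the second is September 10.
At the standard offset (UTC+09:30), 18:30 UTC + 9h30m = 04:00 Orund Territory standard time (rolling into the next day, 9 September 2017).
The standard-time date in Orund Territory, 9 September 2017, falls between 24 February and 10 September, so daylight saving is in effect and Orund Territory is at UTC+10:30.
18:30 UTC + 10h30m = 05:00 Orund Territory (rolling into the next day, 9 September 2017).

05:00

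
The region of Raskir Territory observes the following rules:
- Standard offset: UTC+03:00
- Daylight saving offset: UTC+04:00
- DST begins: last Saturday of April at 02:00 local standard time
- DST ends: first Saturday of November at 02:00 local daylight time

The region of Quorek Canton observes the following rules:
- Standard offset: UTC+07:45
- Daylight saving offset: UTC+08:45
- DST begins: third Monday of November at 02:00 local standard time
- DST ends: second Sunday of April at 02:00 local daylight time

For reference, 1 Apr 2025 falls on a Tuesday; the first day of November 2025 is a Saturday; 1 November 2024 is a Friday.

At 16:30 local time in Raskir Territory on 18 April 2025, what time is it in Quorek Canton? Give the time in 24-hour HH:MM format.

21:15

1 April 2025 is a Tuesday, so Saturdays fall on 5, 12, 19, 26; the last is April 26.
1 November 2025 is a Saturday, so the first Saturday is November 1.
18 April 2025 does not fall between 26 April and 1 November, so daylight saving is not in effect and Raskir Territory is at UTC+03:00.
16:30 Raskir Territory − 3h = 13:30 UTC.
1 November 2024 is a Friday, so the first Monday is November 4 and the third is November 18.
1 April 2025 is a Tuesday, so the first Sunday is April 6 and the second is April 13.
At the standard offset (UTC+07:45), 13:30 UTC + 7h45m = 21:15 Quorek Canton standard time.
Daylight saving runs 18 November 2024 – 13 April 2025; the standard-time date in Quorek Canton, 18 April 2025, is outside that window, so Quorek Canton is on standard time at UTC+07:45.
13:30 UTC + 7h45m = 21:15 Quorek Canton.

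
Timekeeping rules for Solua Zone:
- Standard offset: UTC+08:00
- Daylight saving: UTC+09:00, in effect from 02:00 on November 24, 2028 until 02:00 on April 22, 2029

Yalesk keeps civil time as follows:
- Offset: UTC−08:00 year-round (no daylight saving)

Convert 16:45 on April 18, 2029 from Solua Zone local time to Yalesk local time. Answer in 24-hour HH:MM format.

April 18, 2029 lies within the daylight-saving period (24 November 2028 – 22 April 2029), so Solua Zone is on daylight time, UTC+09:00.
16:45 Solua Zone − 9h = 07:45 UTC.
Yalesk has no daylight saving, so its offset is UTC−08:00 year-round.
07:45 UTC − 8h = 23:45 Yalesk (rolling into the previous day, 17 April 2029).

23:45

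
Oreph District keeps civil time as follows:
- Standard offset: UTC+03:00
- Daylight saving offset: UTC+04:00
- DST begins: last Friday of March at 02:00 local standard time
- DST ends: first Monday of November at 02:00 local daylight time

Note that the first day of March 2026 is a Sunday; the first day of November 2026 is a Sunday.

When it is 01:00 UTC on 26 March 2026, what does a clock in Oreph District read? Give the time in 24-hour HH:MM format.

1 March 2026 is a Sunday, so Fridays fall on 6, 13, 20, 27; the last is March 27.
1 November 2026 is a Sunday, so the first Monday is November 2.
At the standard offset (UTC+03:00), 01:00 UTC + 3h = 04:00 Oreph District standard time.
The standard-time date in Oreph District, 26 March 2026, is outside the daylight-saving period (27 March – 2 November), so Oreph District is on standard time, UTC+03:00.
01:00 UTC + 3h = 04:00 local.

04:00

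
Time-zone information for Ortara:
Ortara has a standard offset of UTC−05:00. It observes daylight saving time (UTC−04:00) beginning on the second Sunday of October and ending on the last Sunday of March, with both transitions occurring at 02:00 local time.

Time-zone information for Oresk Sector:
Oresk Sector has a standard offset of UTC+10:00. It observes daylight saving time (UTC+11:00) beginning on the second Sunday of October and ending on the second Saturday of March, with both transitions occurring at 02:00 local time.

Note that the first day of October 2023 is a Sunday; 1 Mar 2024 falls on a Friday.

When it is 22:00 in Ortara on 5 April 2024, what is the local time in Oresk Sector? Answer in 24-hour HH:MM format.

13:00

1 October 2023 is a Sunday, so the first Sunday is October 1 and the second is October 8.
1 March 2024 is a Friday, so Sundays fall on 3, 10, 17, 24, 31; the last is March 31.
5 April 2024 does not fall between 8 October 2023 and 31 March 2024, so daylight saving is not in effect and Ortara is at UTC−05:00.
22:00 Ortara + 5h = 03:00 UTC (rolling into the next day, 6 April 2024).
1 October 2023 is a Sunday, so the first Sunday is October 1 and the second is October 8.
1 March 2024 is a Friday, so the first Saturday is March 2 and the second is March 9.
At the standard offset (UTC+10:00), 03:00 UTC + 10h = 13:00 Oresk Sector standard time.
Daylight saving runs 8 October 2023 – 9 March 2024; the standard-time date in Oresk Sector, 6 April 2024, is outside that window, so Oresk Sector is on standard time at UTC+10:00.
03:00 UTC + 10h = 13:00 Oresk Sector.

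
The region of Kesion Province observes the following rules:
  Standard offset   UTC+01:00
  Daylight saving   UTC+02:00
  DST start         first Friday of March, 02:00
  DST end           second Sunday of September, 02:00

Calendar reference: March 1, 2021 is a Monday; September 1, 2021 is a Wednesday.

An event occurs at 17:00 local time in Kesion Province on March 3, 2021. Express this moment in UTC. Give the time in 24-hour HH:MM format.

1 March 2021 is a Monday, so the first Friday is March 5.
1 September 2021 is a Wednesday, so the first Sunday is September 5 and the second is September 12.
Daylight saving runs 5 March – 12 September; March 3, 2021 is outside that window, so Kesion Province is on standard time at UTC+01:00.
17:00 local − 1h = 16:00 UTC.

16:00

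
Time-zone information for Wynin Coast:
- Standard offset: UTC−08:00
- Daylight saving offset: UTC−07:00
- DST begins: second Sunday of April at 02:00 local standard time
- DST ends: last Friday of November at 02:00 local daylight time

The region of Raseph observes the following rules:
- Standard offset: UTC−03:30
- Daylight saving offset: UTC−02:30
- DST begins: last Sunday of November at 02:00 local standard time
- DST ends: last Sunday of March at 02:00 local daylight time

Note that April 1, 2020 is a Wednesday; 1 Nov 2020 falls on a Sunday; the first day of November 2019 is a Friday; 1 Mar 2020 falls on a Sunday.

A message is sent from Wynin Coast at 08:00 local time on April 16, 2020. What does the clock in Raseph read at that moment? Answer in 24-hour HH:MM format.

11:30

1 April 2020 is a Wednesday, so the first Sunday is April 5 and the second is April 12.
1 November 2020 is a Sunday, so Fridays fall on 6, 13, 20, 27; the last is November 27.
April 16, 2020 lies within the daylight-saving period (12 April – 27 November), so Wynin Coast is on daylight time, UTC−07:00.
08:00 Wynin Coast + 7h = 15:00 UTC.
1 November 2019 is a Friday, so Sundays fall on 3, 10, 17, 24; the last is November 24.
1 March 2020 is a Sunday, so Sundays fall on 1, 8, 15, 22, 29; the last is March 29.
At the standard offset (UTC−03:30), 15:00 UTC − 3h30m = 11:30 Raseph standard time.
The standard-time date in Raseph, April 16, 2020, does not fall between 24 November 2019 and 29 March 2020, so daylight saving is not in effect and Raseph is at UTC−03:30.
15:00 UTC − 3h30m = 11:30 Raseph.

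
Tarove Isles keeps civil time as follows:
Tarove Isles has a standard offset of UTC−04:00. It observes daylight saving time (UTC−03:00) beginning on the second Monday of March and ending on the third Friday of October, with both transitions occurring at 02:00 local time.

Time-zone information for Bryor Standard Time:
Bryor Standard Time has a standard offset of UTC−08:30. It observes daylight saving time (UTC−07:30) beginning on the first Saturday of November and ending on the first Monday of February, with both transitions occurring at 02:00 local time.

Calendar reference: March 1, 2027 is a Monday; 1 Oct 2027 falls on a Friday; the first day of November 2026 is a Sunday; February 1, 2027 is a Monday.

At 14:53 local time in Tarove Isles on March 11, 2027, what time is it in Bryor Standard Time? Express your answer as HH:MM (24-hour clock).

09:23

1 March 2027 is a Monday, so the first Monday is March 1 and the second is March 8.
1 October 2027 is a Friday, so the first Friday is October 1 and the third is October 15.
March 11, 2027 lies within the daylight-saving period (8 March – 15 October), so Tarove Isles is on daylight time, UTC−03:00.
14:53 Tarove Isles + 3h = 17:53 UTC.
1 November 2026 is a Sunday, so the first Saturday is November 7.
1 February 2027 is a Monday, so the first Monday is February 1.
At the standard offset (UTC−08:30), 17:53 UTC − 8h30m = 09:23 Bryor Standard Time standard time.
The standard-time date in Bryor Standard Time, March 11, 2027, does not fall between 7 November 2026 and 1 February 2027, so daylight saving is not in effect and Bryor Standard Time is at UTC−08:30.
17:53 UTC − 8h30m = 09:23 Bryor Standard Time.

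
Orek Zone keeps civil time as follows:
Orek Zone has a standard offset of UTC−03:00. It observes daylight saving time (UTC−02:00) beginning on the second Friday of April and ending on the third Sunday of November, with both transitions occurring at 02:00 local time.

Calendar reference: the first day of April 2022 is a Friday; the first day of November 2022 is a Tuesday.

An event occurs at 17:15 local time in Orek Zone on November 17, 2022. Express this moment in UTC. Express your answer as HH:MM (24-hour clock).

19:15

1 April 2022 is a Friday, so the first Friday is April 1 and the second is April 8.
1 November 2022 is a Tuesday, so the first Sunday is November 6 and the third is November 20.
November 17, 2022 falls between 8 April and 20 November, so daylight saving is in effect and Orek Zone is at UTC−02:00.
17:15 local + 2h = 19:15 UTC.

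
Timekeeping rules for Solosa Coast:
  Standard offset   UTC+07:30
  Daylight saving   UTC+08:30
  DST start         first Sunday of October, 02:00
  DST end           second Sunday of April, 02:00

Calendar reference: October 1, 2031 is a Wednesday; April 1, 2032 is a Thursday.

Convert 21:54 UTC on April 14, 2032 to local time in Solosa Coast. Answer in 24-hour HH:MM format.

05:24

1 October 2031 is a Wednesday, so the first Sunday is October 5.
1 April 2032 is a Thursday, so the first Sunday is April 4 and the second is April 11.
At the standard offset (UTC+07:30), 21:54 UTC + 7h30m = 05:24 Solosa Coast standard time (rolling into the next day, 15 April 2032).
The standard-time date in Solosa Coast, April 15, 2032, does not fall between 5 October 2031 and 11 April 2032, so daylight saving is not in effect and Solosa Coast is at UTC+07:30.
21:54 UTC + 7h30m = 05:24 local (rolling into the next day, 15 April 2032).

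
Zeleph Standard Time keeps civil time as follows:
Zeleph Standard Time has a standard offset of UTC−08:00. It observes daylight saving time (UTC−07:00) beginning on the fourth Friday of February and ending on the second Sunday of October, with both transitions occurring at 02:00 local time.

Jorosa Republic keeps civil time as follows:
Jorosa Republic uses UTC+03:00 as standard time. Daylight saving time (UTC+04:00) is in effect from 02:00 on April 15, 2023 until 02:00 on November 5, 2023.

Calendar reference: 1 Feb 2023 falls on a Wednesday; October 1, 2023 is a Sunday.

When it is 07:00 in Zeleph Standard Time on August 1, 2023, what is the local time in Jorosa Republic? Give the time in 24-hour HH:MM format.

1 February 2023 is a Wednesday, so the first Friday is February 3 and the fourth is February 24.
1 October 2023 is a Sunday, so the first Sunday is October 1 and the second is October 8.
Daylight saving runs 24 February – 8 October; August 1, 2023 is inside that window, so Zeleph Standard Time is at UTC−07:00.
07:00 Zeleph Standard Time + 7h = 14:00 UTC.
At the standard offset (UTC+03:00), 14:00 UTC + 3h = 17:00 Jorosa Republic standard time.
The standard-time date in Jorosa Republic, August 1, 2023, lies within the daylight-saving period (15 April – 5 November), so Jorosa Republic is on daylight time, UTC+04:00.
14:00 UTC + 4h = 18:00 Jorosa Republic.

18:00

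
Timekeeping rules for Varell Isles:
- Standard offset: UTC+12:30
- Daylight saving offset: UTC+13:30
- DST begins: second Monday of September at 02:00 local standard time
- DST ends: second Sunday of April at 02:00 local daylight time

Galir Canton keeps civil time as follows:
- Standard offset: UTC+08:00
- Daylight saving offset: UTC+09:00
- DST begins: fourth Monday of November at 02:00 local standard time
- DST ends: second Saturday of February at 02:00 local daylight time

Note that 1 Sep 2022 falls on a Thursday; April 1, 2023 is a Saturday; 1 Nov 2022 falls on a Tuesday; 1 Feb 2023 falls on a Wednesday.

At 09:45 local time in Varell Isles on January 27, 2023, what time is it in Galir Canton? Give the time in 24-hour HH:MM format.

05:15

1 September 2022 is a Thursday, so the first Monday is September 5 and the second is September 12.
1 April 2023 is a Saturday, so the first Sunday is April 2 and the second is April 9.
January 27, 2023 lies within the daylight-saving period (12 September 2022 – 9 April 2023), so Varell Isles is on daylight time, UTC+13:30.
09:45 Varell Isles − 13h30m = 20:15 UTC (rolling into the previous day, 26 January 2023).
1 November 2022 is a Tuesday, so the first Monday is November 7 and the fourth is November 28.
1 February 2023 is a Wednesday, so the first Saturday is February 4 and the second is February 11.
At the standard offset (UTC+08:00), 20:15 UTC + 8h = 04:15 Galir Canton standard time (rolling into the next day, 27 January 2023).
Daylight saving runs 28 November 2022 – 11 February 2023; the standard-time date in Galir Canton, January 27, 2023, is inside that window, so Galir Canton is at UTC+09:00.
20:15 UTC + 9h = 05:15 Galir Canton (rolling into the next day, 27 January 2023).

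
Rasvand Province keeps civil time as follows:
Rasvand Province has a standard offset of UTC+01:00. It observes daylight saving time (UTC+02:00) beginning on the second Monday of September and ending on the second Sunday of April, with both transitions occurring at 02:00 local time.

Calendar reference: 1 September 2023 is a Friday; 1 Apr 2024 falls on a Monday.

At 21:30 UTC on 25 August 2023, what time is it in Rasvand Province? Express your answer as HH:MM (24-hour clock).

1 September 2023 is a Friday, so the first Monday is September 4 and the second is September 11.
1 April 2024 is a Monday, so the first Sunday is April 7 and the second is April 14.
At the standard offset (UTC+01:00), 21:30 UTC + 1h = 22:30 Rasvand Province standard time.
The standard-time date in Rasvand Province, 25 August 2023, is outside the daylight-saving period (11 September 2023 – 14 April 2024), so Rasvand Province is on standard time, UTC+01:00.
21:30 UTC + 1h = 22:30 local.

22:30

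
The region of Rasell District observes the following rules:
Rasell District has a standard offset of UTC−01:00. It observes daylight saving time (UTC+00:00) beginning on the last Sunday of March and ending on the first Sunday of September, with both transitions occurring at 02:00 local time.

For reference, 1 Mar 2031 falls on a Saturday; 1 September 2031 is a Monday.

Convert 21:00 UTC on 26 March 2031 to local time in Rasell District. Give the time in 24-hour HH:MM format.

20:00

1 March 2031 is a Saturday, so Sundays fall on 2, 9, 16, 23, 30; the last is March 30.
1 September 2031 is a Monday, so the first Sunday is September 7.
At the standard offset (UTC−01:00), 21:00 UTC − 1h = 20:00 Rasell District standard time.
The standard-time date in Rasell District, 26 March 2031, is outside the daylight-saving period (30 March – 7 September), so Rasell District is on standard time, UTC−01:00.
21:00 UTC − 1h = 20:00 local.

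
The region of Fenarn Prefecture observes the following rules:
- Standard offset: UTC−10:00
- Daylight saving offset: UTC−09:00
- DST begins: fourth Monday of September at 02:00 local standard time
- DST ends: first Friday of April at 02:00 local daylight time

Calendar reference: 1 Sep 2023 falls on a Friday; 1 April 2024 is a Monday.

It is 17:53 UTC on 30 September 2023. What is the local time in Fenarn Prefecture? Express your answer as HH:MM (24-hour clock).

08:53

1 September 2023 is a Friday, so the first Monday is September 4 and the fourth is September 25.
1 April 2024 is a Monday, so the first Friday is April 5.
At the standard offset (UTC−10:00), 17:53 UTC − 10h = 07:53 Fenarn Prefecture standard time.
Daylight saving runs 25 September 2023 – 5 April 2024; the standard-time date in Fenarn Prefecture, 30 September 2023, is inside that window, so Fenarn Prefecture is at UTC−09:00.
17:53 UTC − 9h = 08:53 local.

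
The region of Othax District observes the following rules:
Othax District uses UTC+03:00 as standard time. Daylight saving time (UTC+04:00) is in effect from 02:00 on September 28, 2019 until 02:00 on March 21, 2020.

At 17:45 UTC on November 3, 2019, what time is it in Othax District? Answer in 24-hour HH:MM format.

At the standard offset (UTC+03:00), 17:45 UTC + 3h = 20:45 Othax District standard time.
The standard-time date in Othax District, November 3, 2019, lies within the daylight-saving period (28 September 2019 – 21 March 2020), so Othax District is on daylight time, UTC+04:00.
17:45 UTC + 4h = 21:45 local.

21:45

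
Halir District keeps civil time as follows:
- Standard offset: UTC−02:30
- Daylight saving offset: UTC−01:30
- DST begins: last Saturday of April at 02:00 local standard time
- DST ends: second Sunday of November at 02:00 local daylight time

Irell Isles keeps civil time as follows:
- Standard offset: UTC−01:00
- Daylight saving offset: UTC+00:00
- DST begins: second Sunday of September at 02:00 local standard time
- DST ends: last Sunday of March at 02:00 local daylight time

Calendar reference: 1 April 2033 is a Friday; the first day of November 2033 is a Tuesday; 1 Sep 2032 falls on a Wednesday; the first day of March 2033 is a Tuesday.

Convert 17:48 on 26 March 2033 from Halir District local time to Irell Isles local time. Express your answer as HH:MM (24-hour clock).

20:18

1 April 2033 is a Friday, so Saturdays fall on 2, 9, 16, 23, 30; the last is April 30.
1 November 2033 is a Tuesday, so the first Sunday is November 6 and the second is November 13.
26 March 2033 is outside the daylight-saving period (30 April – 13 November), so Halir District is on standard time, UTC−02:30.
17:48 Halir District + 2h30m = 20:18 UTC.
1 September 2032 is a Wednesday, so the first Sunday is September 5 and the second is September 12.
1 March 2033 is a Tuesday, so Sundays fall on 6, 13, 20, 27; the last is March 27.
At the standard offset (UTC−01:00), 20:18 UTC − 1h = 19:18 Irell Isles standard time.
The standard-time date in Irell Isles, 26 March 2033, falls between 12 September 2032 and 27 March 2033, so daylight saving is in effect and Irell Isles is at UTC+00:00.
20:18 UTC + 0h = 20:18 Irell Isles.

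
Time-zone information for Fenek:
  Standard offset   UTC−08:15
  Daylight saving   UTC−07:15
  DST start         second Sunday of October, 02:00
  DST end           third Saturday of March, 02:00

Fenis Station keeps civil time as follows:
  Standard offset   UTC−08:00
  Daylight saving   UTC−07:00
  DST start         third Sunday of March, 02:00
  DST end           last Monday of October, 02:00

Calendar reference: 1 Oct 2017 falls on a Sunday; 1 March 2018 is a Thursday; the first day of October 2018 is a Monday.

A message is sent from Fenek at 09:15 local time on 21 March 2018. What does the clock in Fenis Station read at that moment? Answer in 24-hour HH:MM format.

1 October 2017 is a Sunday, so the first Sunday is October 1 and the second is October 8.
1 March 2018 is a Thursday, so the first Saturday is March 3 and the third is March 17.
21 March 2018 does not fall between 8 October 2017 and 17 March 2018, so daylight saving is not in effect and Fenek is at UTC−08:15.
09:15 Fenek + 8h15m = 17:30 UTC.
1 March 2018 is a Thursday, so the first Sunday is March 4 and the third is March 18.
1 October 2018 is a Monday, so Mondays fall on 1, 8, 15, 22, 29; the last is October 29.
At the standard offset (UTC−08:00), 17:30 UTC − 8h = 09:30 Fenis Station standard time.
The standard-time date in Fenis Station, 21 March 2018, falls between 18 March and 29 October, so daylight saving is in effect and Fenis Station is at UTC−07:00.
17:30 UTC − 7h = 10:30 Fenis Station.

10:30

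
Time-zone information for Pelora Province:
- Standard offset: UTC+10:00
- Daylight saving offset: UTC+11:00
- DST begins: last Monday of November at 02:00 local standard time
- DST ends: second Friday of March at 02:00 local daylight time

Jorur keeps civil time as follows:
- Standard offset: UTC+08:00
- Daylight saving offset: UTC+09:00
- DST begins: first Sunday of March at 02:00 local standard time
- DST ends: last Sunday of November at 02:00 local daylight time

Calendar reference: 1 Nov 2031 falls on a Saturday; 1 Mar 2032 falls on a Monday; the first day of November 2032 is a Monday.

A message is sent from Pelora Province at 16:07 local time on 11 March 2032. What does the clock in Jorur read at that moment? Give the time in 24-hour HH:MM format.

14:07

1 November 2031 is a Saturday, so Mondays fall on 3, 10, 17, 24; the last is November 24.
1 March 2032 is a Monday, so the first Friday is March 5 and the second is March 12.
Daylight saving runs 24 November 2031 – 12 March 2032; 11 March 2032 is inside that window, so Pelora Province is at UTC+11:00.
16:07 Pelora Province − 11h = 05:07 UTC.
1 March 2032 is a Monday, so the first Sunday is March 7.
1 November 2032 is a Monday, so Sundays fall on 7, 14, 21, 28; the last is November 28.
At the standard offset (UTC+08:00), 05:07 UTC + 8h = 13:07 Jorur standard time.
The standard-time date in Jorur, 11 March 2032, falls between 7 March and 28 November, so daylight saving is in effect and Jorur is at UTC+09:00.
05:07 UTC + 9h = 14:07 Jorur.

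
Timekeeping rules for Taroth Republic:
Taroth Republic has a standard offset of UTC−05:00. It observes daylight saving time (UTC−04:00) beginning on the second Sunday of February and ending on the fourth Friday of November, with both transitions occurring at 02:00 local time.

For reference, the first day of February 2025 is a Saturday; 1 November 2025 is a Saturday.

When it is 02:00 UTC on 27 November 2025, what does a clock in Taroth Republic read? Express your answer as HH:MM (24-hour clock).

22:00

1 February 2025 is a Saturday, so the first Sunday is February 2 and the second is February 9.
1 November 2025 is a Saturday, so the first Friday is November 7 and the fourth is November 28.
At the standard offset (UTC−05:00), 02:00 UTC − 5h = 21:00 Taroth Republic standard time (rolling into the previous day, 26 November 2025).
Daylight saving runs 9 February – 28 November; the standard-time date in Taroth Republic, 26 November 2025, is inside that window, so Taroth Republic is at UTC−04:00.
02:00 UTC − 4h = 22:00 local (rolling into the previous day, 26 November 2025).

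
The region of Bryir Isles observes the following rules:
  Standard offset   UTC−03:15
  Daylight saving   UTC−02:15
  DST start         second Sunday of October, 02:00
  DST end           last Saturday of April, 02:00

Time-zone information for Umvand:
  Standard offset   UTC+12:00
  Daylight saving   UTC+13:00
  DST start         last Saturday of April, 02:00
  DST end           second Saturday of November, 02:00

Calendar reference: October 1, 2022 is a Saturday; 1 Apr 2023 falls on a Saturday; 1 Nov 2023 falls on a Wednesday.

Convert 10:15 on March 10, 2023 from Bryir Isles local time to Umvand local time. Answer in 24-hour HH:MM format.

1 October 2022 is a Saturday, so the first Sunday is October 2 and the second is October 9.
1 April 2023 is a Saturday, so Saturdays fall on 1, 8, 15, 22, 29; the last is April 29.
March 10, 2023 lies within the daylight-saving period (9 October 2022 – 29 April 2023), so Bryir Isles is on daylight time, UTC−02:15.
10:15 Bryir Isles + 2h15m = 12:30 UTC.
1 April 2023 is a Saturday, so Saturdays fall on 1, 8, 15, 22, 29; the last is April 29.
1 November 2023 is a Wednesday, so the first Saturday is November 4 and the second is November 11.
At the standard offset (UTC+12:00), 12:30 UTC + 12h = 00:30 Umvand standard time (rolling into the next day, 11 March 2023).
The standard-time date in Umvand, March 11, 2023, is outside the daylight-saving period (29 April – 11 November), so Umvand is on standard time, UTC+12:00.
12:30 UTC + 12h = 00:30 Umvand (rolling into the next day, 11 March 2023).

00:30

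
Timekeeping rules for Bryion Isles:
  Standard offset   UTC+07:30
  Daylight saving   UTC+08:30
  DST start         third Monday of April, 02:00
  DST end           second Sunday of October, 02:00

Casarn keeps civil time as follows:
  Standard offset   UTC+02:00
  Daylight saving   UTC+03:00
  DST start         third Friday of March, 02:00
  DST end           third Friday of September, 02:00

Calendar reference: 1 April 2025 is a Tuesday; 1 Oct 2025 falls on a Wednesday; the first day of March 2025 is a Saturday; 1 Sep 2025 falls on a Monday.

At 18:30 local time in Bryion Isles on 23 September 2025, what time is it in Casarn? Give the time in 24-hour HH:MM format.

1 April 2025 is a Tuesday, so the first Monday is April 7 and the third is April 21.
1 October 2025 is a Wednesday, so the first Sunday is October 5 and the second is October 12.
23 September 2025 falls between 21 April and 12 October, so daylight saving is in effect and Bryion Isles is at UTC+08:30.
18:30 Bryion Isles − 8h30m = 10:00 UTC.
1 March 2025 is a Saturday, so the first Friday is March 7 and the third is March 21.
1 September 2025 is a Monday, so the first Friday is September 5 and the third is September 19.
At the standard offset (UTC+02:00), 10:00 UTC + 2h = 12:00 Casarn standard time.
Daylight saving runs 21 March – 19 September; the standard-time date in Casarn, 23 September 2025, is outside that window, so Casarn is on standard time at UTC+02:00.
10:00 UTC + 2h = 12:00 Casarn.

12:00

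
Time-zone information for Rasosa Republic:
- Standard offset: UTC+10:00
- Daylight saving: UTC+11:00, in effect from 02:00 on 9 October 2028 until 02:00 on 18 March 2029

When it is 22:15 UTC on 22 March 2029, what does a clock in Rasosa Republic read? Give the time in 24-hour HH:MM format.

08:15

At the standard offset (UTC+10:00), 22:15 UTC + 10h = 08:15 Rasosa Republic standard time (rolling into the next day, 23 March 2029).
Daylight saving runs 9 October 2028 – 18 March 2029; the standard-time date in Rasosa Republic, 23 March 2029, is outside that window, so Rasosa Republic is on standard time at UTC+10:00.
22:15 UTC + 10h = 08:15 local (rolling into the next day, 23 March 2029).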